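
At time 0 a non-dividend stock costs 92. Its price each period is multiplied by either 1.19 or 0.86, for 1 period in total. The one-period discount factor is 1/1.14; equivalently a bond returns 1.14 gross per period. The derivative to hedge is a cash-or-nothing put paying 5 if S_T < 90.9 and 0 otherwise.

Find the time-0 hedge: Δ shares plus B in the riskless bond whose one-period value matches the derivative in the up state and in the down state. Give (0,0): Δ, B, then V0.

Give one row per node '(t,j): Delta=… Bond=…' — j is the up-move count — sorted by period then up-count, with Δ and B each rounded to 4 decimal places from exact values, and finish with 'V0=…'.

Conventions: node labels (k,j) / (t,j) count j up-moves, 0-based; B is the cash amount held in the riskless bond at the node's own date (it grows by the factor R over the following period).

(0,0): Delta=-0.1647 Bond=15.8161
V0=0.6645

Arbitrage-free pricing uses the up-move probability p* = (R−d)/(u−d) = 0.8485, discounting each step at R = 1.14.
Expiry values: V(1,0)=5.0000, V(1,1)=0.0000
  t=0,j=0: stock 92.0000 → up 109.4800 (V=0.0000), down 79.1200 (V=5.0000). Price 0.6645; hedge Δ=-0.1647, bond B=15.8161.
Verification: the root portfolio costs Δ(0,0)·S0 + B(0,0) = 0.6645, matching V0.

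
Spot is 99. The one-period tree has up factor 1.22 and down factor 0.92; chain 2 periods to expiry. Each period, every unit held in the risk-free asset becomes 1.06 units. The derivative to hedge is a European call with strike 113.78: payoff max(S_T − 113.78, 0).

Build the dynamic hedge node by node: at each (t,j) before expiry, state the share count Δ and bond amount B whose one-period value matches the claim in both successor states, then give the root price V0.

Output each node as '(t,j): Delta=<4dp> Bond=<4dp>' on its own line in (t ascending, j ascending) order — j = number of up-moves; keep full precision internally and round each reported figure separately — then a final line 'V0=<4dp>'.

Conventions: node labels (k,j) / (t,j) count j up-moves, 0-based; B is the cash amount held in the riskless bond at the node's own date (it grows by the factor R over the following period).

Under the risk-neutral measure, an up-move has probability p* = (R−d)/(u−d) = 0.4667 and values discount at R = 1.06.
Terminal payoffs: V(2,0)=0.0000, V(2,1)=0.0000, V(2,2)=33.5716
  t=1,j=0: stock 91.0800 → up 111.1176 (V=0.0000), down 83.7936 (V=0.0000). Price 0.0000; hedge Δ=0.0000, bond B=0.0000.
  t=1,j=1: stock 120.7800 → up 147.3516 (V=33.5716), down 111.1176 (V=0.0000). Price 14.7799; hedge Δ=0.9265, bond B=-97.1254.
  t=0,j=0: stock 99.0000 → up 120.7800 (V=14.7799), down 91.0800 (V=0.0000). Price 6.5069; hedge Δ=0.4976, bond B=-42.7596.
As a check, the time-0 holding Δ(0,0)·S0 + B(0,0) comes to 6.5069 — exactly V0.

(0,0): Delta=0.4976 Bond=-42.7596
(1,0): Delta=0.0000 Bond=0.0000
(1,1): Delta=0.9265 Bond=-97.1254
V0=6.5069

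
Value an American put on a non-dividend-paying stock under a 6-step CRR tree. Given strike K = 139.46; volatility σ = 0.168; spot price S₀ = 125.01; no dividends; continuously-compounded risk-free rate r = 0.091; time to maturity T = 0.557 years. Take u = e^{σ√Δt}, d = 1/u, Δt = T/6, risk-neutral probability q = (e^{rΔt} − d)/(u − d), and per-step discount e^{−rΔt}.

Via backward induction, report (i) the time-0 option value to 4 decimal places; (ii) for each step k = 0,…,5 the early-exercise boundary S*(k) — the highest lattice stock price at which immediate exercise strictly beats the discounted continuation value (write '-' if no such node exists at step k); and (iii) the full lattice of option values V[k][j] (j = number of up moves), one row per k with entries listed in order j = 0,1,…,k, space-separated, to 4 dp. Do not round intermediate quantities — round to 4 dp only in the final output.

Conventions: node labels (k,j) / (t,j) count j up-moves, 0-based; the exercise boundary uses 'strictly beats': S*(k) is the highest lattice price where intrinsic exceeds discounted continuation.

Δt=0.09283, u=1.05252, d=0.95010, q=0.57004, disc=e^(-rΔt)=0.99159
k=6 terminal: V=max(K-S,0) → 47.5076 37.5953 26.6145 14.4500 0.9742 0.0000 0.0000
k=5: j=0 S=96.7817 intr=42.6783 cont=41.5051 V=42.6783[EX]; j=1 S=107.2146 intr=32.2454 cont=31.0723 V=32.2454[EX]; j=2 S=118.7721 intr=20.6879 cont=19.5147 V=20.6879[EX]; j=3 S=131.5755 intr=7.8845 cont=6.7113 V=7.8845[EX]; j=4 S=145.7591 intr=0.0000 cont=0.4153 V=0.4153[hold]; j=5 S=161.4717 intr=0.0000 cont=0.0000 V=0.0000[hold]  S*(5)=131.5755
k=4: j=0 S=101.8647 intr=37.5953 cont=36.4222 V=37.5953[EX]; j=1 S=112.8455 intr=26.6145 cont=25.4414 V=26.6145[EX]; j=2 S=125.0100 intr=14.4500 cont=13.2768 V=14.4500[EX]; j=3 S=138.4858 intr=0.9742 cont=3.5963 V=3.5963[hold]; j=4 S=153.4144 intr=0.0000 cont=0.1771 V=0.1771[hold]  S*(4)=125.0100
k=3: j=0 S=107.2146 intr=32.2454 cont=31.0723 V=32.2454[EX]; j=1 S=118.7721 intr=20.6879 cont=19.5147 V=20.6879[EX]; j=2 S=131.5755 intr=7.8845 cont=8.1934 V=8.1934[hold]; j=3 S=145.7591 intr=0.0000 cont=1.6333 V=1.6333[hold]  S*(3)=118.7721
k=2: j=0 S=112.8455 intr=26.6145 cont=25.4414 V=26.6145[EX]; j=1 S=125.0100 intr=14.4500 cont=13.4515 V=14.4500[EX]; j=2 S=138.4858 intr=0.9742 cont=4.4165 V=4.4165[hold]  S*(2)=125.0100
k=1: j=0 S=118.7721 intr=20.6879 cont=19.5147 V=20.6879[EX]; j=1 S=131.5755 intr=7.8845 cont=8.6571 V=8.6571[hold]  S*(1)=118.7721
k=0: j=0 S=125.0100 intr=14.4500 cont=13.7135 V=14.4500[EX]  S*(0)=125.0100

price = 14.4500
boundary = 125.0100 118.7721 125.0100 118.7721 125.0100 131.5755
tree:
14.4500
20.6879 8.6571
26.6145 14.4500 4.4165
32.2454 20.6879 8.1934 1.6333
37.5953 26.6145 14.4500 3.5963 0.1771
42.6783 32.2454 20.6879 7.8845 0.4153 0.0000
47.5076 37.5953 26.6145 14.4500 0.9742 0.0000 0.0000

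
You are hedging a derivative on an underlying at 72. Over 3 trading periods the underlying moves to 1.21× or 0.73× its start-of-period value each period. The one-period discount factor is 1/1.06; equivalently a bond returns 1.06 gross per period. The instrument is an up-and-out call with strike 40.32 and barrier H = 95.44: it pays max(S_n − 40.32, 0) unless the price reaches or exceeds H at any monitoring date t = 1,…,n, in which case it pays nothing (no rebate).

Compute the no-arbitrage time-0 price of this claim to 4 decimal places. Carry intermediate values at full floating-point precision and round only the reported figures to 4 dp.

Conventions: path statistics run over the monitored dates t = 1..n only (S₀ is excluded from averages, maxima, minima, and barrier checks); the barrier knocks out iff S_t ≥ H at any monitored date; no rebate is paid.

price = 10.1188

Under the martingale measure an up-move has probability p* = 0.6875; value the claim as the probability-weighted average of per-path payoffs, discounted 3 periods at R = 1.06.
Enumerate all 2^3 = 8 price paths (U = up ×1.21, D = down ×0.73); each path with k up-moves has probability p*^k·(1−p*)^(3−k).
DDD: M=52.5600, payoff=0.0000, prob=0.030518
UDD: M=87.1200, payoff=6.1062, prob=0.067139
DUD: M=63.5976, payoff=6.1062, prob=0.067139
UUD: M=105.4152, payoff=0.0000, prob=0.147705
DDU: M=52.5600, payoff=6.1062, prob=0.067139
UDU: M=87.1200, payoff=36.6331, prob=0.147705
DUU: M=76.9531, payoff=36.6331, prob=0.147705
UUU: M=127.5524, payoff=0.0000, prob=0.324951
Price = Σ prob·payoff / R^3 = 12.051685 / 1.191016 = 10.1188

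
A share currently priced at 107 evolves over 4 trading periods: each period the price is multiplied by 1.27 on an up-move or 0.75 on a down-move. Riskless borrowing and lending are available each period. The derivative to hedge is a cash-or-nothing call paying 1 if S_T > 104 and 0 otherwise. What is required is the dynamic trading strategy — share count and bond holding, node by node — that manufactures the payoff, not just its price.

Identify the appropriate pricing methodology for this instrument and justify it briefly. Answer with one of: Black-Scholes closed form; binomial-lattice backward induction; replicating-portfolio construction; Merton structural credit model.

Key observation: what is demanded is not a single number but the (Δ, B) position at each node of the 1.27/0.75 tree starting at 107; constructing those positions is the replicating-portfolio method.

framework: replicating-portfolio construction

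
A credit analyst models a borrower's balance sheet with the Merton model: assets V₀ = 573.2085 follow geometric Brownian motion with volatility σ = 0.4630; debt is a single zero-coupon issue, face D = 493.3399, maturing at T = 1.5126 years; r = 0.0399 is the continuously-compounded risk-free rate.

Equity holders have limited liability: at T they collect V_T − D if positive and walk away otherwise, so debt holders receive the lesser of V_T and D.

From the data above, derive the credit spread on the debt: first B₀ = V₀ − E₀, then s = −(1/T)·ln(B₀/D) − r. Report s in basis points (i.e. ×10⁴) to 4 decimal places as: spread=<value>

spread=1071.8509

Apply the equity-as-call identities (strike 493.3399, horizon 1.5126 years):
d₁ = [ln(V₀/D) + (r + σ²/2)T] / (σ√T)
   = [ln(573.2085/493.3399) + (0.0399 + 0.5·0.4630²)·1.5126] / (0.4630·√1.5126)
   = [0.150051 + 0.222480] / 0.569434 = 0.654214
d₂ = d₁ − σ√T = 0.654214 − 0.569434 = 0.084780
N(d₁) = 0.743513,  N(d₂) = 0.533782,  e^(−rT) = 0.941432
E₀ = V₀·N(d₁) − D·e^(−rT)·N(d₂)
   = 573.2085·0.743513 − 493.3399·0.941432·0.533782 = 178.274968
B₀ = V₀ − E₀ = 573.2085 − 178.274968 = 394.933532
spread = −(1/T)·ln(B₀/D) − r = −(1/1.5126)·ln(394.933532/493.3399) − 0.0399 = 0.10718509
in basis points: 0.10718509 × 10⁴ = 1071.8509 bp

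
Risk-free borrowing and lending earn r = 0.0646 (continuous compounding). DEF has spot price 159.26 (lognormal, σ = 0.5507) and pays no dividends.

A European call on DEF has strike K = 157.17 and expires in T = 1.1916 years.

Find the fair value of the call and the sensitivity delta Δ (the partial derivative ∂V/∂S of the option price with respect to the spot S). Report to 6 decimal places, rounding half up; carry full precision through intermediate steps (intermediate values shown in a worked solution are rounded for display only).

price = 43.263672
Δ = 0.673861

σ√T = 0.5507·√1.1916 = 0.601147
d₁ = (ln(S/K) + (r+σ²/2)T) / (σ√T) = (ln(159.26/157.17) + (0.0646+0.5507²/2)·1.1916) / 0.601147 = (0.013210 + 0.257666) / 0.601147 = 0.450599
d₂ = d₁ − σ√T = 0.450599 − 0.601147 = -0.150548
e^{−rT} = 0.925911
N(d₁) = 0.673861,  N(d₂) = 0.440166
Call price V = S·N(d₁) − K·e^{−rT}·N(d₂) = 107.319053 − 64.055381 = 43.263672
Δ = N(d₁) = 0.673861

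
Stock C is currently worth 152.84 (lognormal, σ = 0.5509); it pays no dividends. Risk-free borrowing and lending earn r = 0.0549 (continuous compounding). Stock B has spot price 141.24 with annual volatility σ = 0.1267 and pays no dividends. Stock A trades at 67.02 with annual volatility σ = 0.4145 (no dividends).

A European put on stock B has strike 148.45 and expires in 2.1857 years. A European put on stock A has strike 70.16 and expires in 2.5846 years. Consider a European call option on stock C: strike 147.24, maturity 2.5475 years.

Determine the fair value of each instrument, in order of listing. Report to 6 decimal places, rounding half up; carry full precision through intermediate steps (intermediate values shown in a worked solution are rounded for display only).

[stock B put K=148.45]
σ√T = 0.1267·√2.1857 = 0.187315
d₁ = (ln(S/K) + (r+σ²/2)T) / (σ√T) = (ln(141.24/148.45) + (0.0549+0.1267²/2)·2.1857) / 0.187315 = (-0.049788 + 0.137538) / 0.187315 = 0.468467
d₂ = d₁ − σ√T = 0.468467 − 0.187315 = 0.281152
e^{−rT} = 0.886925
N(−d₁) = 0.319725,  N(−d₂) = 0.389297
price = K·e^{−rT}·N(−d₂) − S·N(−d₁) = 51.256393 − 45.158022 = 6.098370
[stock A put K=70.16]
σ√T = 0.4145·√2.5846 = 0.666379
d₁ = (ln(S/K) + (r+σ²/2)T) / (σ√T) = (ln(67.02/70.16) + (0.0549+0.4145²/2)·2.5846) / 0.666379 = (-0.045787 + 0.363925) / 0.666379 = 0.477413
d₂ = d₁ − σ√T = 0.477413 − 0.666379 = -0.188966
e^{−rT} = 0.867713
N(−d₁) = 0.316534,  N(−d₂) = 0.574940
price = K·e^{−rT}·N(−d₂) − S·N(−d₁) = 35.001638 − 21.214120 = 13.787518
[stock C call K=147.24]
σ√T = 0.5509·√2.5475 = 0.879285
d₁ = (ln(S/K) + (r+σ²/2)T) / (σ√T) = (ln(152.84/147.24) + (0.0549+0.5509²/2)·2.5475) / 0.879285 = (0.037328 + 0.526429) / 0.879285 = 0.641153
d₂ = d₁ − σ√T = 0.641153 − 0.879285 = -0.238132
e^{−rT} = 0.869482
N(d₁) = 0.739289,  N(d₂) = 0.405889
price = S·N(d₁) − K·e^{−rT}·N(d₂) = 112.992855 − 51.962979 = 61.029876

price(stock B put K=148.45) = 6.098370
price(stock A put K=70.16) = 13.787518
price(stock C call K=147.24) = 61.029876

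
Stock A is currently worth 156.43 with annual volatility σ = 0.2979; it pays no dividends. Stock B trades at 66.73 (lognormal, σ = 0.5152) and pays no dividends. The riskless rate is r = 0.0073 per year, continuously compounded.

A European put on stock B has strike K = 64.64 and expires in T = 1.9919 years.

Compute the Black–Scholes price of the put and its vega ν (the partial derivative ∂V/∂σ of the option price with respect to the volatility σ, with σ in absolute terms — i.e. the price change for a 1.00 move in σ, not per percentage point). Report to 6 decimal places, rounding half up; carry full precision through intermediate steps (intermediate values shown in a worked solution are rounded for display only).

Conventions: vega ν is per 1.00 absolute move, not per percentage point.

price = 17.034427
ν = 34.293568

σ√T = 0.5152·√1.9919 = 0.727126
d₁ = (ln(S/K) + (r+σ²/2)T) / (σ√T) = (ln(66.73/64.64) + (0.0073+0.5152²/2)·1.9919) / 0.727126 = (0.031821 + 0.278897) / 0.727126 = 0.427324
d₂ = d₁ − σ√T = 0.427324 − 0.727126 = -0.299802
e^{−rT} = 0.985564
N(−d₁) = 0.334572,  N(−d₂) = 0.617836
Put price V = K·e^{−rT}·N(−d₂) − S·N(−d₁) = 39.360402 − 22.325976 = 17.034427
φ(d₁) = (1/√(2π))·e^{−d₁²/2} = 0.364131
ν = S·φ(d₁)·√T = 34.293568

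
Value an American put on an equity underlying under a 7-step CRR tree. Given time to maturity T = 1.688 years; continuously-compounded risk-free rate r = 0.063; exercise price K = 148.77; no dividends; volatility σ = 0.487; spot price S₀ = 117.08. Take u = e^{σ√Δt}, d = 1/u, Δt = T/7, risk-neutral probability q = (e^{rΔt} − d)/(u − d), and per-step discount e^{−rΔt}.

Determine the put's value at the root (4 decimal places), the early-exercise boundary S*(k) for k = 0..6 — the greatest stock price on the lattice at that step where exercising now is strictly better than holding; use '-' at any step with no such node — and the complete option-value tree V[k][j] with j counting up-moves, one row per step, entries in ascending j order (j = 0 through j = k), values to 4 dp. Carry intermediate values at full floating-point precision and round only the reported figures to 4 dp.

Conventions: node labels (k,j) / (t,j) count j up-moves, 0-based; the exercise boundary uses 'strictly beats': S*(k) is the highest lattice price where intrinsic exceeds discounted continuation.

Δt=0.24114, u=1.27017, d=0.78730, q=0.47220, disc=e^(-rΔt)=0.98492
k=7 terminal: V=max(K-S,0) → 126.8188 113.3556 91.6351 56.5931 0.0590 0.0000 0.0000 0.0000
k=6: j=0 S=27.8817 intr=120.8883 cont=118.6452 V=120.8883[EX]; j=1 S=44.9822 intr=103.7878 cont=101.5448 V=103.7878[EX]; j=2 S=72.5708 intr=76.1992 cont=73.9562 V=76.1992[EX]; j=3 S=117.0800 intr=31.6900 cont=29.4470 V=31.6900[EX]; j=4 S=188.8877 intr=0.0000 cont=0.0306 V=0.0306[hold]; j=5 S=304.7367 intr=0.0000 cont=0.0000 V=0.0000[hold]; j=6 S=491.6384 intr=0.0000 cont=0.0000 V=0.0000[hold]  S*(6)=117.0800
k=5: j=0 S=35.4144 intr=113.3556 cont=111.1125 V=113.3556[EX]; j=1 S=57.1349 intr=91.6351 cont=89.3921 V=91.6351[EX]; j=2 S=92.1769 intr=56.5931 cont=54.3500 V=56.5931[EX]; j=3 S=148.7110 intr=0.0590 cont=16.4881 V=16.4881[hold]; j=4 S=239.9188 intr=0.0000 cont=0.0159 V=0.0159[hold]; j=5 S=387.0662 intr=0.0000 cont=0.0000 V=0.0000[hold]  S*(5)=92.1769
k=4: j=0 S=44.9822 intr=103.7878 cont=101.5448 V=103.7878[EX]; j=1 S=72.5708 intr=76.1992 cont=73.9562 V=76.1992[EX]; j=2 S=117.0800 intr=31.6900 cont=37.0878 V=37.0878[hold]; j=3 S=188.8877 intr=0.0000 cont=8.5786 V=8.5786[hold]; j=4 S=304.7367 intr=0.0000 cont=0.0083 V=0.0083[hold]  S*(4)=72.5708
k=3: j=0 S=57.1349 intr=91.6351 cont=89.3921 V=91.6351[EX]; j=1 S=92.1769 intr=56.5931 cont=56.8605 V=56.8605[hold]; j=2 S=148.7110 intr=0.0590 cont=23.2696 V=23.2696[hold]; j=3 S=239.9188 intr=0.0000 cont=4.4634 V=4.4634[hold]  S*(3)=57.1349
k=2: j=0 S=72.5708 intr=76.1992 cont=74.0806 V=76.1992[EX]; j=1 S=117.0800 intr=31.6900 cont=40.3808 V=40.3808[hold]; j=2 S=188.8877 intr=0.0000 cont=14.1724 V=14.1724[hold]  S*(2)=72.5708
k=1: j=0 S=92.1769 intr=56.5931 cont=58.3919 V=58.3919[hold]; j=1 S=148.7110 intr=0.0590 cont=27.5830 V=27.5830[hold]  S*(1)=-
k=0: j=0 S=117.0800 intr=31.6900 cont=43.1829 V=43.1829[hold]  S*(0)=-

price = 43.1829
boundary = - - 72.5708 57.1349 72.5708 92.1769 117.0800
tree:
43.1829
58.3919 27.5830
76.1992 40.3808 14.1724
91.6351 56.8605 23.2696 4.4634
103.7878 76.1992 37.0878 8.5786 0.0083
113.3556 91.6351 56.5931 16.4881 0.0159 0.0000
120.8883 103.7878 76.1992 31.6900 0.0306 0.0000 0.0000
126.8188 113.3556 91.6351 56.5931 0.0590 0.0000 0.0000 0.0000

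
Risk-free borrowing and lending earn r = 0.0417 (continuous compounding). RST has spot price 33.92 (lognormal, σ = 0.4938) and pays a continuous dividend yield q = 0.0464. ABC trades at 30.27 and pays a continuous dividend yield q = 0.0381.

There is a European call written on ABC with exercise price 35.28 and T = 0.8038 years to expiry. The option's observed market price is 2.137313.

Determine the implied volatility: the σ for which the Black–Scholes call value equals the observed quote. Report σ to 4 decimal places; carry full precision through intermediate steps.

sigma = 0.3620

At σ = 0.3620 the Black–Scholes value reproduces the quote:
σ√T = 0.362·√0.8038 = 0.324551
d₁ = (ln(S/K) + (r−q+σ²/2)T) / (σ√T) = (ln(30.27/35.28) + (0.0417−0.0381+0.362²/2)·0.8038) / 0.324551 = (-0.153159 + 0.055560) / 0.324551 = -0.300720
d₂ = d₁ − σ√T = -0.300720 − 0.324551 = -0.625271
e^{−rT} = 0.967037
e^{−qT} = 0.969839
N(d₁) = 0.381814,  N(d₂) = 0.265897
V = S·e^{−qT}·N(d₁) − K·e^{−rT}·N(d₂) = 11.208930 − 9.071617 = 2.137313 (the quoted price), and the Black–Scholes price is strictly increasing in σ, so σ is unique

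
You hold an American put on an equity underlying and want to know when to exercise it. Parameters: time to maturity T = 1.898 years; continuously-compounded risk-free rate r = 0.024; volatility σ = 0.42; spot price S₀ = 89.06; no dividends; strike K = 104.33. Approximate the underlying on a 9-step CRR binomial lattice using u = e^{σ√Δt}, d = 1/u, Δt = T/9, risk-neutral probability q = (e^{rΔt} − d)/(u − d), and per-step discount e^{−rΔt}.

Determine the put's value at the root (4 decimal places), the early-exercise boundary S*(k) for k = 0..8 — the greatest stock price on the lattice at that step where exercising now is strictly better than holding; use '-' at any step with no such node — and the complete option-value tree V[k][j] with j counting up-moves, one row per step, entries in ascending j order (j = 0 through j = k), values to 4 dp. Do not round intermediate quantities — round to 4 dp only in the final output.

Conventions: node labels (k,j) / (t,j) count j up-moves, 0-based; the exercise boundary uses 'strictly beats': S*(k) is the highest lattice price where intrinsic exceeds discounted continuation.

price = 27.7610
boundary = - - - 49.9331 41.1741 49.9331 60.5555 49.9331 60.5555
tree:
27.7610
35.8157 18.7967
44.8515 25.8107 10.9321
54.3969 34.3588 16.2575 4.9245
63.1559 44.1241 23.4985 8.1040 1.3201
70.3784 54.3969 32.7865 13.0689 2.4801 0.0000
76.3341 63.1559 43.7745 20.5023 4.6592 0.0000 0.0000
81.2450 70.3784 54.3969 30.9089 8.7530 0.0000 0.0000 0.0000
85.2944 76.3341 63.1559 43.7745 16.4439 0.0000 0.0000 0.0000 0.0000
88.6336 81.2450 70.3784 54.3969 30.8925 0.0000 0.0000 0.0000 0.0000 0.0000

Δt=0.21089  u=1.21273  d=0.82458  q=0.46500  discount=0.99495
step 9 (expiry): payoffs max(K−S,0) = 88.6336 81.2450 70.3784 54.3969 30.8925 0.0000 0.0000 0.0000 0.0000 0.0000
step 8: (k=8,j=0): S=19.0356, K−S=85.2944, hold=84.7677 ⇒ V=85.2944 exercise | (k=8,j=1): S=27.9959, K−S=76.3341, hold=75.8073 ⇒ V=76.3341 exercise | (k=8,j=2): S=41.1741, K−S=63.1559, hold=62.6292 ⇒ V=63.1559 exercise | (k=8,j=3): S=60.5555, K−S=43.7745, hold=43.2478 ⇒ V=43.7745 exercise | (k=8,j=4): S=89.0600, K−S=15.2700, hold=16.4439 ⇒ V=16.4439 continue | (k=8,j=5): S=130.9821, K−S=0.0000, hold=0.0000 ⇒ V=0.0000 continue | (k=8,j=6): S=192.6376, K−S=0.0000, hold=0.0000 ⇒ V=0.0000 continue | (k=8,j=7): S=283.3154, K−S=0.0000, hold=0.0000 ⇒ V=0.0000 continue | (k=8,j=8): S=416.6769, K−S=0.0000, hold=0.0000 ⇒ V=0.0000 continue  boundary S*=60.5555
step 7: (k=7,j=0): S=23.0850, K−S=81.2450, hold=80.7182 ⇒ V=81.2450 exercise | (k=7,j=1): S=33.9516, K−S=70.3784, hold=69.8517 ⇒ V=70.3784 exercise | (k=7,j=2): S=49.9331, K−S=54.3969, hold=53.8701 ⇒ V=54.3969 exercise | (k=7,j=3): S=73.4375, K−S=30.8925, hold=30.9089 ⇒ V=30.9089 continue | (k=7,j=4): S=108.0058, K−S=0.0000, hold=8.7530 ⇒ V=8.7530 continue | (k=7,j=5): S=158.8461, K−S=0.0000, hold=0.0000 ⇒ V=0.0000 continue | (k=7,j=6): S=233.6176, K−S=0.0000, hold=0.0000 ⇒ V=0.0000 continue | (k=7,j=7): S=343.5855, K−S=0.0000, hold=0.0000 ⇒ V=0.0000 continue  boundary S*=49.9331
step 6: (k=6,j=0): S=27.9959, K−S=76.3341, hold=75.8073 ⇒ V=76.3341 exercise | (k=6,j=1): S=41.1741, K−S=63.1559, hold=62.6292 ⇒ V=63.1559 exercise | (k=6,j=2): S=60.5555, K−S=43.7745, hold=43.2554 ⇒ V=43.7745 exercise | (k=6,j=3): S=89.0600, K−S=15.2700, hold=20.5023 ⇒ V=20.5023 continue | (k=6,j=4): S=130.9821, K−S=0.0000, hold=4.6592 ⇒ V=4.6592 continue | (k=6,j=5): S=192.6376, K−S=0.0000, hold=0.0000 ⇒ V=0.0000 continue | (k=6,j=6): S=283.3154, K−S=0.0000, hold=0.0000 ⇒ V=0.0000 continue  boundary S*=60.5555
step 5: (k=5,j=0): S=33.9516, K−S=70.3784, hold=69.8517 ⇒ V=70.3784 exercise | (k=5,j=1): S=49.9331, K−S=54.3969, hold=53.8701 ⇒ V=54.3969 exercise | (k=5,j=2): S=73.4375, K−S=30.8925, hold=32.7865 ⇒ V=32.7865 continue | (k=5,j=3): S=108.0058, K−S=0.0000, hold=13.0689 ⇒ V=13.0689 continue | (k=5,j=4): S=158.8461, K−S=0.0000, hold=2.4801 ⇒ V=2.4801 continue | (k=5,j=5): S=233.6176, K−S=0.0000, hold=0.0000 ⇒ V=0.0000 continue  boundary S*=49.9331
step 4: (k=4,j=0): S=41.1741, K−S=63.1559, hold=62.6292 ⇒ V=63.1559 exercise | (k=4,j=1): S=60.5555, K−S=43.7745, hold=44.1241 ⇒ V=44.1241 continue | (k=4,j=2): S=89.0600, K−S=15.2700, hold=23.4985 ⇒ V=23.4985 continue | (k=4,j=3): S=130.9821, K−S=0.0000, hold=8.1040 ⇒ V=8.1040 continue | (k=4,j=4): S=192.6376, K−S=0.0000, hold=1.3201 ⇒ V=1.3201 continue  boundary S*=41.1741
step 3: (k=3,j=0): S=49.9331, K−S=54.3969, hold=54.0319 ⇒ V=54.3969 exercise | (k=3,j=1): S=73.4375, K−S=30.8925, hold=34.3588 ⇒ V=34.3588 continue | (k=3,j=2): S=108.0058, K−S=0.0000, hold=16.2575 ⇒ V=16.2575 continue | (k=3,j=3): S=158.8461, K−S=0.0000, hold=4.9245 ⇒ V=4.9245 continue  boundary S*=49.9331
step 2: (k=2,j=0): S=60.5555, K−S=43.7745, hold=44.8515 ⇒ V=44.8515 continue | (k=2,j=1): S=89.0600, K−S=15.2700, hold=25.8107 ⇒ V=25.8107 continue | (k=2,j=2): S=130.9821, K−S=0.0000, hold=10.9321 ⇒ V=10.9321 continue  boundary S*=-
step 1: (k=1,j=0): S=73.4375, K−S=30.8925, hold=35.8157 ⇒ V=35.8157 continue | (k=1,j=1): S=108.0058, K−S=0.0000, hold=18.7967 ⇒ V=18.7967 continue  boundary S*=-
step 0: (k=0,j=0): S=89.0600, K−S=15.2700, hold=27.7610 ⇒ V=27.7610 continue  boundary S*=-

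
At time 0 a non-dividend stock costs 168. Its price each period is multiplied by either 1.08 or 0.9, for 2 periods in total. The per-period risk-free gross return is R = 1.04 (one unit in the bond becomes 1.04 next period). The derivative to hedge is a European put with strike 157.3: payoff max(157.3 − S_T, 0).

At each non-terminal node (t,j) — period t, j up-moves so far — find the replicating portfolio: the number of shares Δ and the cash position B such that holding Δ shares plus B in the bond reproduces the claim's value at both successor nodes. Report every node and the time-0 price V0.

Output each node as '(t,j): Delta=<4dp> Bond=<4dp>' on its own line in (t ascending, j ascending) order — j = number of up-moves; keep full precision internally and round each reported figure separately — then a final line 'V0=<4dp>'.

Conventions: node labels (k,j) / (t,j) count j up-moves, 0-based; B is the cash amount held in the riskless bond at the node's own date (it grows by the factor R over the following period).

No-arbitrage ⇒ martingale measure with p* = (R−d)/(u−d) = 0.7778.
At maturity the claim pays: V(2,0)=21.2200, V(2,1)=0.0000, V(2,2)=0.0000
(1,0): S=151.2000. Δ = (V_up−V_dn)/(S_up−S_dn) = (0.0000−21.2200)/(163.2960−136.0800) = -0.7797. V = [p*·0.0000 + (1−p*)·21.2200]/1.04 = 4.5342. B = V − Δ·S = 122.4231.
(1,1): S=181.4400. Δ = (V_up−V_dn)/(S_up−S_dn) = (0.0000−0.0000)/(195.9552−163.2960) = 0.0000. V = [p*·0.0000 + (1−p*)·0.0000]/1.04 = 0.0000. B = V − Δ·S = 0.0000.
(0,0): S=168.0000. Δ = (V_up−V_dn)/(S_up−S_dn) = (0.0000−4.5342)/(181.4400−151.2000) = -0.1499. V = [p*·0.0000 + (1−p*)·4.5342]/1.04 = 0.9688. B = V − Δ·S = 26.1588.
Verification: the root portfolio costs Δ(0,0)·S0 + B(0,0) = 0.9688, matching V0.

(0,0): Delta=-0.1499 Bond=26.1588
(1,0): Delta=-0.7797 Bond=122.4231
(1,1): Delta=0.0000 Bond=0.0000
V0=0.9688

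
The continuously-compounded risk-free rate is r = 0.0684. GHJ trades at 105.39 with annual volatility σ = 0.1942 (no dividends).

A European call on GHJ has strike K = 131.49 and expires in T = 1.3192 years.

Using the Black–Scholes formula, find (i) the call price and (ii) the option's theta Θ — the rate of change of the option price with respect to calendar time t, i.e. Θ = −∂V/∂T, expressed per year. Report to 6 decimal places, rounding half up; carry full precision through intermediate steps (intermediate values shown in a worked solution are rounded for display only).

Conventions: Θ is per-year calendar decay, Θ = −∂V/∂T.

σ√T = 0.1942·√1.3192 = 0.223051
d₁ = (ln(S/K) + (r+σ²/2)T) / (σ√T) = (ln(105.39/131.49) + (0.0684+0.1942²/2)·1.3192) / 0.223051 = (-0.221263 + 0.115109) / 0.223051 = -0.475917
d₂ = d₁ − σ√T = -0.475917 − 0.223051 = -0.698968
e^{−rT} = 0.913718
N(d₁) = 0.317067,  N(d₂) = 0.242286
Call price V = S·N(d₁) − K·e^{−rT}·N(d₂) = 33.415666 − 29.109393 = 4.306272
φ(d₁) = (1/√(2π))·e^{−d₁²/2} = 0.356227
Θ = −S·φ(d₁)·σ/(2√T) − r·K·e^{−rT}·N(d₂) = −3.173878 − 1.991083 = -5.164960

price = 4.306272
Θ = -5.164960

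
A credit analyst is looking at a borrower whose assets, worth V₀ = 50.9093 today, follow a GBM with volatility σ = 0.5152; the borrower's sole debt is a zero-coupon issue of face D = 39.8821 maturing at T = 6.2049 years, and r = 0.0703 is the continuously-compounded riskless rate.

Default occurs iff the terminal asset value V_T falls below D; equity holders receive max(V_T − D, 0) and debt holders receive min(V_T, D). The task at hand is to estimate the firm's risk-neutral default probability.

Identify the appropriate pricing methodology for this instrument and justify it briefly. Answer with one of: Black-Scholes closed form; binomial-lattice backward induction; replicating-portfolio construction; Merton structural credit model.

framework: Merton structural credit model

Key observation: with the firm-asset dynamics (V₀ = 50.9093) and a single zero-coupon liability of face 39.8821 given, debt value, spread, and default probability all derive from the option view of the balance sheet.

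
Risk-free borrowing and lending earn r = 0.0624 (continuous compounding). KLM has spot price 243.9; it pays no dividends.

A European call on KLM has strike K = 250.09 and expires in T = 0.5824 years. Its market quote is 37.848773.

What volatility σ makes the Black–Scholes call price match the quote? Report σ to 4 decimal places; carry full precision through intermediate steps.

At σ = 0.4968 the Black–Scholes value reproduces the quote:
σ√T = 0.4968·√0.5824 = 0.379134
d₁ = (ln(S/K) + (r+σ²/2)T) / (σ√T) = (ln(243.9/250.09) + (0.0624+0.4968²/2)·0.5824) / 0.379134 = (-0.025063 + 0.108213) / 0.379134 = 0.219317
d₂ = d₁ − σ√T = 0.219317 − 0.379134 = -0.159817
e^{−rT} = 0.964311
N(d₁) = 0.586798,  N(d₂) = 0.436513
V = S·N(d₁) − K·e^{−rT}·N(d₂) = 143.120117 − 105.271344 = 37.848773 (the quoted price), and the Black–Scholes price is strictly increasing in σ, so σ is unique

sigma = 0.4968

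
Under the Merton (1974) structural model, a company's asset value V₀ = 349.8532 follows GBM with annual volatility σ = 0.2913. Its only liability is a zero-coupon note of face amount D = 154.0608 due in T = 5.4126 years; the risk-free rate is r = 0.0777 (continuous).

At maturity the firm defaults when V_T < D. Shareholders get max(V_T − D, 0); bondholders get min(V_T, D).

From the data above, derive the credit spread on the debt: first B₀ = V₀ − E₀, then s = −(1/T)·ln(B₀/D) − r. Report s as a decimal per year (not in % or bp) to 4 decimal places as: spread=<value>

spread=0.0030

Work the structural quantities from V₀ = 349.8532 against face 154.0608:
d₁ = [ln(V₀/D) + (r + σ²/2)T] / (σ√T)
   = [ln(349.8532/154.0608) + (0.0777 + 0.5·0.2913²)·5.4126] / (0.2913·√5.4126)
   = [0.820166 + 0.650204] / 0.677709 = 2.169618
d₂ = d₁ − σ√T = 2.169618 − 0.677709 = 1.491909
N(d₁) = 0.984982,  N(d₂) = 0.932138,  e^(−rT) = 0.656680
E₀ = V₀·N(d₁) − D·e^(−rT)·N(d₂)
   = 349.8532·0.984982 − 154.0608·0.656680·0.932138 = 250.296009
B₀ = V₀ − E₀ = 349.8532 − 250.296009 = 99.557191
spread = −(1/T)·ln(B₀/D) − r = −(1/5.4126)·ln(99.557191/154.0608) − 0.0777 = 0.00296642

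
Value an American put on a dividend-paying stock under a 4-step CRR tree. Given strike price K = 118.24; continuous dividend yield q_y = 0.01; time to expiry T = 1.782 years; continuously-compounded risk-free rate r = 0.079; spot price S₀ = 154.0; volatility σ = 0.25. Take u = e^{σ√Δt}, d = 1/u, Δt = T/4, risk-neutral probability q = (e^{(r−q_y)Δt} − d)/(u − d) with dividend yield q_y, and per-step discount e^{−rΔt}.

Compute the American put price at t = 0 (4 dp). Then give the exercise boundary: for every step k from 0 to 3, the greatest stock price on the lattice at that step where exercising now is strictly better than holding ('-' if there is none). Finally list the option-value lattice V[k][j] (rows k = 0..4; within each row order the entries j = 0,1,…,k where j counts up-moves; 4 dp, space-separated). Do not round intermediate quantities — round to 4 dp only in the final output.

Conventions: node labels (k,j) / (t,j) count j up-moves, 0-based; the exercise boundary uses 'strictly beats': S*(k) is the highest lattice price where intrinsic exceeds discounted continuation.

price = 3.0499
boundary = - - - 93.3503
tree:
3.0499
6.2513 0.6444
12.6073 1.4883 0.0000
24.8897 3.4371 0.0000 0.0000
39.2363 7.9378 0.0000 0.0000 0.0000

Δt=0.44550  u=1.18159  d=0.84631  q=0.55149  discount=0.96542
step 4 (expiry): payoffs max(K−S,0) = 39.2363 7.9378 0.0000 0.0000 0.0000
step 3: (k=3,j=0): S=93.3503, K−S=24.8897, hold=21.2156 ⇒ V=24.8897 exercise | (k=3,j=1): S=130.3324, K−S=0.0000, hold=3.4371 ⇒ V=3.4371 continue | (k=3,j=2): S=181.9655, K−S=0.0000, hold=0.0000 ⇒ V=0.0000 continue | (k=3,j=3): S=254.0538, K−S=0.0000, hold=0.0000 ⇒ V=0.0000 continue  boundary S*=93.3503
step 2: (k=2,j=0): S=110.3022, K−S=7.9378, hold=12.6073 ⇒ V=12.6073 continue | (k=2,j=1): S=154.0000, K−S=0.0000, hold=1.4883 ⇒ V=1.4883 continue | (k=2,j=2): S=215.0094, K−S=0.0000, hold=0.0000 ⇒ V=0.0000 continue  boundary S*=-
step 1: (k=1,j=0): S=130.3324, K−S=0.0000, hold=6.2513 ⇒ V=6.2513 continue | (k=1,j=1): S=181.9655, K−S=0.0000, hold=0.6444 ⇒ V=0.6444 continue  boundary S*=-
step 0: (k=0,j=0): S=154.0000, K−S=0.0000, hold=3.0499 ⇒ V=3.0499 continue  boundary S*=-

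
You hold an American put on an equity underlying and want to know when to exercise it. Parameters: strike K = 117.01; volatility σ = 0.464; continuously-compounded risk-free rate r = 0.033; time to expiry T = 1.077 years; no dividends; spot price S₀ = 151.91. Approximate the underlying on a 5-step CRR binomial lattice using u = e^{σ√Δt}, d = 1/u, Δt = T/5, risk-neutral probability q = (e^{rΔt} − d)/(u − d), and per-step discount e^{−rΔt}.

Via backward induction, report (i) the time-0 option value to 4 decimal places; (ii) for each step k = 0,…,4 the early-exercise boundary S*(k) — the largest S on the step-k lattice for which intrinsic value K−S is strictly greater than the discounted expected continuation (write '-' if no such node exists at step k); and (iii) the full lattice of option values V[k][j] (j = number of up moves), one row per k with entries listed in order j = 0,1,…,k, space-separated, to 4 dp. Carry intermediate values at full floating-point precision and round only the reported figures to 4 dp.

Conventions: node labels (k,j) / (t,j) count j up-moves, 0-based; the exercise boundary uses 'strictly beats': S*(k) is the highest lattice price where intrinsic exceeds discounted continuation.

price = 9.8466
boundary = - - - 79.6183 64.1931
tree:
9.8466
15.8530 3.0266
24.8328 5.6742 0.0000
37.3917 10.6381 0.0000 0.0000
52.8169 19.9443 0.0000 0.0000 0.0000
65.2536 37.3917 0.0000 0.0000 0.0000 0.0000

Δt=0.21540  u=1.24029  d=0.80626  q=0.46281  discount=0.99292
step 5 (expiry): payoffs max(K−S,0) = 65.2536 37.3917 0.0000 0.0000 0.0000 0.0000
step 4: (k=4,j=0): S=64.1931, K−S=52.8169, hold=51.9881 ⇒ V=52.8169 exercise | (k=4,j=1): S=98.7501, K−S=18.2599, hold=19.9443 ⇒ V=19.9443 continue | (k=4,j=2): S=151.9100, K−S=0.0000, hold=0.0000 ⇒ V=0.0000 continue | (k=4,j=3): S=233.6874, K−S=0.0000, hold=0.0000 ⇒ V=0.0000 continue | (k=4,j=4): S=359.4878, K−S=0.0000, hold=0.0000 ⇒ V=0.0000 continue  boundary S*=64.1931
step 3: (k=3,j=0): S=79.6183, K−S=37.3917, hold=37.3369 ⇒ V=37.3917 exercise | (k=3,j=1): S=122.4791, K−S=0.0000, hold=10.6381 ⇒ V=10.6381 continue | (k=3,j=2): S=188.4130, K−S=0.0000, hold=0.0000 ⇒ V=0.0000 continue | (k=3,j=3): S=289.8409, K−S=0.0000, hold=0.0000 ⇒ V=0.0000 continue  boundary S*=79.6183
step 2: (k=2,j=0): S=98.7501, K−S=18.2599, hold=24.8328 ⇒ V=24.8328 continue | (k=2,j=1): S=151.9100, K−S=0.0000, hold=5.6742 ⇒ V=5.6742 continue | (k=2,j=2): S=233.6874, K−S=0.0000, hold=0.0000 ⇒ V=0.0000 continue  boundary S*=-
step 1: (k=1,j=0): S=122.4791, K−S=0.0000, hold=15.8530 ⇒ V=15.8530 continue | (k=1,j=1): S=188.4130, K−S=0.0000, hold=3.0266 ⇒ V=3.0266 continue  boundary S*=-
step 0: (k=0,j=0): S=151.9100, K−S=0.0000, hold=9.8466 ⇒ V=9.8466 continue  boundary S*=-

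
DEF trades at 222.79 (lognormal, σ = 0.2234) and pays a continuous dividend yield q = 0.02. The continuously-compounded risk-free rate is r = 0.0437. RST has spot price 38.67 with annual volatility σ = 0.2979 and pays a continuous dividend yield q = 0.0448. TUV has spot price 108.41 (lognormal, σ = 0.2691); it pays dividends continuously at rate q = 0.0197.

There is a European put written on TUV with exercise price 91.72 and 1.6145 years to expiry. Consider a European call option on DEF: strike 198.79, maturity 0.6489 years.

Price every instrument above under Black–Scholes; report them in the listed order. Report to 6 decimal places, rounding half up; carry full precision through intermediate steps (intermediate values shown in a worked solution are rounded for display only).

price(TUV put K=91.72) = 5.401363
price(DEF call K=198.79) = 31.806831

[TUV put K=91.72]
σ√T = 0.2691·√1.6145 = 0.341926
d₁ = (ln(S/K) + (r−q+σ²/2)T) / (σ√T) = (ln(108.41/91.72) + (0.0437−0.0197+0.2691²/2)·1.6145) / 0.341926 = (0.167180 + 0.097205) / 0.341926 = 0.773221
d₂ = d₁ − σ√T = 0.773221 − 0.341926 = 0.431295
e^{−rT} = 0.931878
e^{−qT} = 0.968695
N(−d₁) = 0.219696,  N(−d₂) = 0.333127
price = K·e^{−rT}·N(−d₂) − S·e^{−qT}·N(−d₁) = 28.472982 − 23.071619 = 5.401363
[DEF call K=198.79]
σ√T = 0.2234·√0.6489 = 0.179958
d₁ = (ln(S/K) + (r−q+σ²/2)T) / (σ√T) = (ln(222.79/198.79) + (0.0437−0.02+0.2234²/2)·0.6489) / 0.179958 = (0.113981 + 0.031571) / 0.179958 = 0.808810
d₂ = d₁ − σ√T = 0.808810 − 0.179958 = 0.628851
e^{−rT} = 0.972041
e^{−qT} = 0.987106
N(d₁) = 0.790688,  N(d₂) = 0.735277
price = S·e^{−qT}·N(d₁) − K·e^{−rT}·N(d₂) = 173.885910 − 142.079079 = 31.806831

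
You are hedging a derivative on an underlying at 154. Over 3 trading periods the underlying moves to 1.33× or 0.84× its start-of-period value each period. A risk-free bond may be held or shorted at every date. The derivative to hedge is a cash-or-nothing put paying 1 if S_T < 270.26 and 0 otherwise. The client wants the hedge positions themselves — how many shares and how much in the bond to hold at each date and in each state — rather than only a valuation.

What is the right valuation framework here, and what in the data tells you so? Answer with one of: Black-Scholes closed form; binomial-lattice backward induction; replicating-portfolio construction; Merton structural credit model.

framework: replicating-portfolio construction

Key observation: the deliverable is the dynamic trading strategy on the 3-step tree (spot 154, moves 1.33 and 0.84), so the valuation must go through the node-by-node replicating-portfolio solve.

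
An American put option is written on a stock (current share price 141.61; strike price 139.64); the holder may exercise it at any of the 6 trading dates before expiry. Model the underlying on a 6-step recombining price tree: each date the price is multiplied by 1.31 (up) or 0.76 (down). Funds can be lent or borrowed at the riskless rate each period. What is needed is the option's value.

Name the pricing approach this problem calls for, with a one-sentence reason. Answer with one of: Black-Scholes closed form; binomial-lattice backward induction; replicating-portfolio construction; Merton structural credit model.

framework: binomial-lattice backward induction

Key observation: an American put (K = 139.64, S₀ = 141.61) on a 6-date tree has no closed form — the optimal stopping decision is embedded and must be resolved recursively from expiry.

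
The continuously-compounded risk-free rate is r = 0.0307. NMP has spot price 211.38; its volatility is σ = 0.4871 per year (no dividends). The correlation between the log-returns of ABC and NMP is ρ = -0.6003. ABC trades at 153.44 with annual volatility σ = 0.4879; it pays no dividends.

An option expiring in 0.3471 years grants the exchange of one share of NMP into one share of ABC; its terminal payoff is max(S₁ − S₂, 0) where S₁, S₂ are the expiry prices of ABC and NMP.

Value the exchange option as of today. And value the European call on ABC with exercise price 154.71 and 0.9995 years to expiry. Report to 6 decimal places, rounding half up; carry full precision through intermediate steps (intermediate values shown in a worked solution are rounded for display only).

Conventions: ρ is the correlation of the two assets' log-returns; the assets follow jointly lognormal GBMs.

σ_eff = √(σ₁² + σ₂² − 2ρσ₁σ₂) = √(0.4879² + 0.4871² − 2·-0.6003·0.4879·0.4871) = 0.872148
d₁ = (ln(S₁/S₂) + (q₂ − q₁ + σ_eff²/2)T) / (σ_eff√T) = (ln(153.44/211.38) + (0.0 − 0.0 + 0.380321)·0.3471) / 0.513828 = -0.366540
d₂ = d₁ − σ_eff√T = -0.366540 − 0.513828 = -0.880368
N(d₁) = 0.356981,  N(d₂) = 0.189330
V = S₁·e^{−q₁T}·N(d₁) − S₂·e^{−q₂T}·N(d₂) = 54.775196 − 40.020599 = 14.754597
[vanilla: ABC call K=154.71]
σ√T = 0.4879·√0.9995 = 0.487778
d₁ = (ln(S/K) + (r+σ²/2)T) / (σ√T) = (ln(153.44/154.71) + (0.0307+0.4879²/2)·0.9995) / 0.487778 = (-0.008243 + 0.149648) / 0.487778 = 0.289897
d₂ = d₁ − σ√T = 0.289897 − 0.487778 = -0.197881
e^{−rT} = 0.969781
N(d₁) = 0.614053,  N(d₂) = 0.421569
price = S·N(d₁) − K·e^{−rT}·N(d₂) = 94.220234 − 63.250084 = 30.970150

exchange price = 14.754597
price(ABC call K=154.71) = 30.970150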